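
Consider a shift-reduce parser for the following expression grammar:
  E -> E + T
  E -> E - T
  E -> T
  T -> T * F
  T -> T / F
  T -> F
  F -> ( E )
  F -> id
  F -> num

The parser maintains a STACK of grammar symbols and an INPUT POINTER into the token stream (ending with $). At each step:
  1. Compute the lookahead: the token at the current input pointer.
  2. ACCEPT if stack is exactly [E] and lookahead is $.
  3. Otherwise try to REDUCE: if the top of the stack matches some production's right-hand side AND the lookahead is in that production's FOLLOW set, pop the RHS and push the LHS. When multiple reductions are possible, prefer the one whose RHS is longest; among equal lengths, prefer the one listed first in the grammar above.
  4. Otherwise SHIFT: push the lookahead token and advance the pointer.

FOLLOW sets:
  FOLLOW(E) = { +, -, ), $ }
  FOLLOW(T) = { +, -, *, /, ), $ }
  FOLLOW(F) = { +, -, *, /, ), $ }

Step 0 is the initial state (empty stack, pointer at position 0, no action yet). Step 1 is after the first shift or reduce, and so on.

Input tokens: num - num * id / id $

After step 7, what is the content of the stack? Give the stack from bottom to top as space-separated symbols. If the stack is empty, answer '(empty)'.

Answer: E - F

Derivation:
Step 1: shift num. Stack=[num] ptr=1 lookahead=- remaining=[- num * id / id $]
Step 2: reduce F->num. Stack=[F] ptr=1 lookahead=- remaining=[- num * id / id $]
Step 3: reduce T->F. Stack=[T] ptr=1 lookahead=- remaining=[- num * id / id $]
Step 4: reduce E->T. Stack=[E] ptr=1 lookahead=- remaining=[- num * id / id $]
Step 5: shift -. Stack=[E -] ptr=2 lookahead=num remaining=[num * id / id $]
Step 6: shift num. Stack=[E - num] ptr=3 lookahead=* remaining=[* id / id $]
Step 7: reduce F->num. Stack=[E - F] ptr=3 lookahead=* remaining=[* id / id $]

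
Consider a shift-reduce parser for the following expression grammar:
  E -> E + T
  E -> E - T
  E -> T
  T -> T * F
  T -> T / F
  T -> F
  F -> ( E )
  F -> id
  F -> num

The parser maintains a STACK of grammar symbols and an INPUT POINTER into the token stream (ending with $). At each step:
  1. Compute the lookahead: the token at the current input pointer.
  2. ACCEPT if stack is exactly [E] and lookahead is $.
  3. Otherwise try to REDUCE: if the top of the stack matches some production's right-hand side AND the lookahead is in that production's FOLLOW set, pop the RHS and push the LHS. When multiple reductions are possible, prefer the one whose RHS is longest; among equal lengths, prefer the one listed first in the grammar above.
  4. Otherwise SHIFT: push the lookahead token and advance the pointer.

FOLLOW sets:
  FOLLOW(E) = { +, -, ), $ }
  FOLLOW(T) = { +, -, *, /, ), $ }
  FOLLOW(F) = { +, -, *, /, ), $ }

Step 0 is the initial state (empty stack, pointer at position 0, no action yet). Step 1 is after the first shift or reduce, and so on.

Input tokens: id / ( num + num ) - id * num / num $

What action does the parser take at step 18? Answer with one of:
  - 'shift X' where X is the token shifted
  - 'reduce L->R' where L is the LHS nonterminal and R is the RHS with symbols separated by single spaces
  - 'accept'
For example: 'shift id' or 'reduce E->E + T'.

Step 1: shift id. Stack=[id] ptr=1 lookahead=/ remaining=[/ ( num + num ) - id * num / num $]
Step 2: reduce F->id. Stack=[F] ptr=1 lookahead=/ remaining=[/ ( num + num ) - id * num / num $]
Step 3: reduce T->F. Stack=[T] ptr=1 lookahead=/ remaining=[/ ( num + num ) - id * num / num $]
Step 4: shift /. Stack=[T /] ptr=2 lookahead=( remaining=[( num + num ) - id * num / num $]
Step 5: shift (. Stack=[T / (] ptr=3 lookahead=num remaining=[num + num ) - id * num / num $]
Step 6: shift num. Stack=[T / ( num] ptr=4 lookahead=+ remaining=[+ num ) - id * num / num $]
Step 7: reduce F->num. Stack=[T / ( F] ptr=4 lookahead=+ remaining=[+ num ) - id * num / num $]
Step 8: reduce T->F. Stack=[T / ( T] ptr=4 lookahead=+ remaining=[+ num ) - id * num / num $]
Step 9: reduce E->T. Stack=[T / ( E] ptr=4 lookahead=+ remaining=[+ num ) - id * num / num $]
Step 10: shift +. Stack=[T / ( E +] ptr=5 lookahead=num remaining=[num ) - id * num / num $]
Step 11: shift num. Stack=[T / ( E + num] ptr=6 lookahead=) remaining=[) - id * num / num $]
Step 12: reduce F->num. Stack=[T / ( E + F] ptr=6 lookahead=) remaining=[) - id * num / num $]
Step 13: reduce T->F. Stack=[T / ( E + T] ptr=6 lookahead=) remaining=[) - id * num / num $]
Step 14: reduce E->E + T. Stack=[T / ( E] ptr=6 lookahead=) remaining=[) - id * num / num $]
Step 15: shift ). Stack=[T / ( E )] ptr=7 lookahead=- remaining=[- id * num / num $]
Step 16: reduce F->( E ). Stack=[T / F] ptr=7 lookahead=- remaining=[- id * num / num $]
Step 17: reduce T->T / F. Stack=[T] ptr=7 lookahead=- remaining=[- id * num / num $]
Step 18: reduce E->T. Stack=[E] ptr=7 lookahead=- remaining=[- id * num / num $]

Answer: reduce E->T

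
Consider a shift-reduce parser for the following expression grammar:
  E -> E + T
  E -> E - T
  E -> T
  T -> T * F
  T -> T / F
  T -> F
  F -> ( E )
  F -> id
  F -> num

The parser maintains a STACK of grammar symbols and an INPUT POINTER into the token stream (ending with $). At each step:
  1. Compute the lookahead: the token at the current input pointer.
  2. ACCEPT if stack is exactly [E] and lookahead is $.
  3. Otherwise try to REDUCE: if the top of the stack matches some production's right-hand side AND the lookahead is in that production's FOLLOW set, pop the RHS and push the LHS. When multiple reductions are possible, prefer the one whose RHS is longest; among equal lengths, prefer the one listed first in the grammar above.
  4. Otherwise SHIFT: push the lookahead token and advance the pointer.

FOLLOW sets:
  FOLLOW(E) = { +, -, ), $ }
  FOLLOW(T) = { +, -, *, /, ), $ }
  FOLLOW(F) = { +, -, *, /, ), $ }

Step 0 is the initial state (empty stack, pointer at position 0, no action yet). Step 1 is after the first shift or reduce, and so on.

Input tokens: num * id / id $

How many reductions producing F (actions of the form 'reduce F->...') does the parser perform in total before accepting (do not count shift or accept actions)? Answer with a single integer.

Answer: 3

Derivation:
Step 1: shift num. Stack=[num] ptr=1 lookahead=* remaining=[* id / id $]
Step 2: reduce F->num. Stack=[F] ptr=1 lookahead=* remaining=[* id / id $]
Step 3: reduce T->F. Stack=[T] ptr=1 lookahead=* remaining=[* id / id $]
Step 4: shift *. Stack=[T *] ptr=2 lookahead=id remaining=[id / id $]
Step 5: shift id. Stack=[T * id] ptr=3 lookahead=/ remaining=[/ id $]
Step 6: reduce F->id. Stack=[T * F] ptr=3 lookahead=/ remaining=[/ id $]
Step 7: reduce T->T * F. Stack=[T] ptr=3 lookahead=/ remaining=[/ id $]
Step 8: shift /. Stack=[T /] ptr=4 lookahead=id remaining=[id $]
Step 9: shift id. Stack=[T / id] ptr=5 lookahead=$ remaining=[$]
Step 10: reduce F->id. Stack=[T / F] ptr=5 lookahead=$ remaining=[$]
Step 11: reduce T->T / F. Stack=[T] ptr=5 lookahead=$ remaining=[$]
Step 12: reduce E->T. Stack=[E] ptr=5 lookahead=$ remaining=[$]
Step 13: accept. Stack=[E] ptr=5 lookahead=$ remaining=[$]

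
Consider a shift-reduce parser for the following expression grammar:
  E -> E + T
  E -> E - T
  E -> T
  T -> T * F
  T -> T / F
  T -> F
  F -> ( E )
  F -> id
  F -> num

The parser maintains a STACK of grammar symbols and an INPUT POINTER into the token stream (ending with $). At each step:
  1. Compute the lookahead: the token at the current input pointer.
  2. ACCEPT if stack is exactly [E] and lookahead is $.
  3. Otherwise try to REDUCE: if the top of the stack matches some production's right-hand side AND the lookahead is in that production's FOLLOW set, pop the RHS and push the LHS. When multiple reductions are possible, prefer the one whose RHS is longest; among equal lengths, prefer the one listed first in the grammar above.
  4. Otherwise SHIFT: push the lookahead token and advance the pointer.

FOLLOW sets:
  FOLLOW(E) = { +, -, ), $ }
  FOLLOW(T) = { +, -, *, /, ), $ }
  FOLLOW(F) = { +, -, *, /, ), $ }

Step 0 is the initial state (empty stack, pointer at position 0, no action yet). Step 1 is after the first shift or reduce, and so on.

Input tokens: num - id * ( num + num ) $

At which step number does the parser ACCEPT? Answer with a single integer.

Answer: 24

Derivation:
Step 1: shift num. Stack=[num] ptr=1 lookahead=- remaining=[- id * ( num + num ) $]
Step 2: reduce F->num. Stack=[F] ptr=1 lookahead=- remaining=[- id * ( num + num ) $]
Step 3: reduce T->F. Stack=[T] ptr=1 lookahead=- remaining=[- id * ( num + num ) $]
Step 4: reduce E->T. Stack=[E] ptr=1 lookahead=- remaining=[- id * ( num + num ) $]
Step 5: shift -. Stack=[E -] ptr=2 lookahead=id remaining=[id * ( num + num ) $]
Step 6: shift id. Stack=[E - id] ptr=3 lookahead=* remaining=[* ( num + num ) $]
Step 7: reduce F->id. Stack=[E - F] ptr=3 lookahead=* remaining=[* ( num + num ) $]
Step 8: reduce T->F. Stack=[E - T] ptr=3 lookahead=* remaining=[* ( num + num ) $]
Step 9: shift *. Stack=[E - T *] ptr=4 lookahead=( remaining=[( num + num ) $]
Step 10: shift (. Stack=[E - T * (] ptr=5 lookahead=num remaining=[num + num ) $]
Step 11: shift num. Stack=[E - T * ( num] ptr=6 lookahead=+ remaining=[+ num ) $]
Step 12: reduce F->num. Stack=[E - T * ( F] ptr=6 lookahead=+ remaining=[+ num ) $]
Step 13: reduce T->F. Stack=[E - T * ( T] ptr=6 lookahead=+ remaining=[+ num ) $]
Step 14: reduce E->T. Stack=[E - T * ( E] ptr=6 lookahead=+ remaining=[+ num ) $]
Step 15: shift +. Stack=[E - T * ( E +] ptr=7 lookahead=num remaining=[num ) $]
Step 16: shift num. Stack=[E - T * ( E + num] ptr=8 lookahead=) remaining=[) $]
Step 17: reduce F->num. Stack=[E - T * ( E + F] ptr=8 lookahead=) remaining=[) $]
Step 18: reduce T->F. Stack=[E - T * ( E + T] ptr=8 lookahead=) remaining=[) $]
Step 19: reduce E->E + T. Stack=[E - T * ( E] ptr=8 lookahead=) remaining=[) $]
Step 20: shift ). Stack=[E - T * ( E )] ptr=9 lookahead=$ remaining=[$]
Step 21: reduce F->( E ). Stack=[E - T * F] ptr=9 lookahead=$ remaining=[$]
Step 22: reduce T->T * F. Stack=[E - T] ptr=9 lookahead=$ remaining=[$]
Step 23: reduce E->E - T. Stack=[E] ptr=9 lookahead=$ remaining=[$]
Step 24: accept. Stack=[E] ptr=9 lookahead=$ remaining=[$]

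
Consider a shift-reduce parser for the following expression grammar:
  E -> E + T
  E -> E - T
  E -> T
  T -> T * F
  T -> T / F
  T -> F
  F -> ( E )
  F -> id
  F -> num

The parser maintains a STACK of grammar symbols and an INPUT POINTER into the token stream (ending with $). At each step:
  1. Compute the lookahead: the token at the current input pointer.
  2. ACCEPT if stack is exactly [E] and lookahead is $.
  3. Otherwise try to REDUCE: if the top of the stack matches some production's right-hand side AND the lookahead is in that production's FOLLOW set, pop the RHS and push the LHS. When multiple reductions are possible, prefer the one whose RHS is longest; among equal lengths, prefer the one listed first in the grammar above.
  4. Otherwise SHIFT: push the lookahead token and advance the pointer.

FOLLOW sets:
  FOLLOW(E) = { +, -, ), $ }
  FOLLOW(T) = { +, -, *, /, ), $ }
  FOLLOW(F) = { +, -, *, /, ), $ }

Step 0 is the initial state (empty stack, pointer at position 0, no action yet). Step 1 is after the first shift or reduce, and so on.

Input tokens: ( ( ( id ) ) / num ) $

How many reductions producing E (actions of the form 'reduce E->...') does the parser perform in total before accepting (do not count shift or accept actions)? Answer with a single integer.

Answer: 4

Derivation:
Step 1: shift (. Stack=[(] ptr=1 lookahead=( remaining=[( ( id ) ) / num ) $]
Step 2: shift (. Stack=[( (] ptr=2 lookahead=( remaining=[( id ) ) / num ) $]
Step 3: shift (. Stack=[( ( (] ptr=3 lookahead=id remaining=[id ) ) / num ) $]
Step 4: shift id. Stack=[( ( ( id] ptr=4 lookahead=) remaining=[) ) / num ) $]
Step 5: reduce F->id. Stack=[( ( ( F] ptr=4 lookahead=) remaining=[) ) / num ) $]
Step 6: reduce T->F. Stack=[( ( ( T] ptr=4 lookahead=) remaining=[) ) / num ) $]
Step 7: reduce E->T. Stack=[( ( ( E] ptr=4 lookahead=) remaining=[) ) / num ) $]
Step 8: shift ). Stack=[( ( ( E )] ptr=5 lookahead=) remaining=[) / num ) $]
Step 9: reduce F->( E ). Stack=[( ( F] ptr=5 lookahead=) remaining=[) / num ) $]
Step 10: reduce T->F. Stack=[( ( T] ptr=5 lookahead=) remaining=[) / num ) $]
Step 11: reduce E->T. Stack=[( ( E] ptr=5 lookahead=) remaining=[) / num ) $]
Step 12: shift ). Stack=[( ( E )] ptr=6 lookahead=/ remaining=[/ num ) $]
Step 13: reduce F->( E ). Stack=[( F] ptr=6 lookahead=/ remaining=[/ num ) $]
Step 14: reduce T->F. Stack=[( T] ptr=6 lookahead=/ remaining=[/ num ) $]
Step 15: shift /. Stack=[( T /] ptr=7 lookahead=num remaining=[num ) $]
Step 16: shift num. Stack=[( T / num] ptr=8 lookahead=) remaining=[) $]
Step 17: reduce F->num. Stack=[( T / F] ptr=8 lookahead=) remaining=[) $]
Step 18: reduce T->T / F. Stack=[( T] ptr=8 lookahead=) remaining=[) $]
Step 19: reduce E->T. Stack=[( E] ptr=8 lookahead=) remaining=[) $]
Step 20: shift ). Stack=[( E )] ptr=9 lookahead=$ remaining=[$]
Step 21: reduce F->( E ). Stack=[F] ptr=9 lookahead=$ remaining=[$]
Step 22: reduce T->F. Stack=[T] ptr=9 lookahead=$ remaining=[$]
Step 23: reduce E->T. Stack=[E] ptr=9 lookahead=$ remaining=[$]
Step 24: accept. Stack=[E] ptr=9 lookahead=$ remaining=[$]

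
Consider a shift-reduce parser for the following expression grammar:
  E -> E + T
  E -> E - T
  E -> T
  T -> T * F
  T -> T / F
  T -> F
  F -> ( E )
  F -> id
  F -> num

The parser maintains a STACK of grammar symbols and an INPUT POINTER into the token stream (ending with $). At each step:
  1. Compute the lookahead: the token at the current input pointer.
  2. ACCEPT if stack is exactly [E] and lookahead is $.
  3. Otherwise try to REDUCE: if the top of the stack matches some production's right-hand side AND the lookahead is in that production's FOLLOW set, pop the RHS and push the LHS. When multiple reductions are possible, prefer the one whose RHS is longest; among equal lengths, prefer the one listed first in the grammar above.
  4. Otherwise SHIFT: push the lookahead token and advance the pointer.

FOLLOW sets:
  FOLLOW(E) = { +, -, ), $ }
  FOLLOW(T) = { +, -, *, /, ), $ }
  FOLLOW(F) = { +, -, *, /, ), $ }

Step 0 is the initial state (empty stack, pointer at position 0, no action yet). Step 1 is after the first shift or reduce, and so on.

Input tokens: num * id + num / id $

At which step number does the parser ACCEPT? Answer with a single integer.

Answer: 18

Derivation:
Step 1: shift num. Stack=[num] ptr=1 lookahead=* remaining=[* id + num / id $]
Step 2: reduce F->num. Stack=[F] ptr=1 lookahead=* remaining=[* id + num / id $]
Step 3: reduce T->F. Stack=[T] ptr=1 lookahead=* remaining=[* id + num / id $]
Step 4: shift *. Stack=[T *] ptr=2 lookahead=id remaining=[id + num / id $]
Step 5: shift id. Stack=[T * id] ptr=3 lookahead=+ remaining=[+ num / id $]
Step 6: reduce F->id. Stack=[T * F] ptr=3 lookahead=+ remaining=[+ num / id $]
Step 7: reduce T->T * F. Stack=[T] ptr=3 lookahead=+ remaining=[+ num / id $]
Step 8: reduce E->T. Stack=[E] ptr=3 lookahead=+ remaining=[+ num / id $]
Step 9: shift +. Stack=[E +] ptr=4 lookahead=num remaining=[num / id $]
Step 10: shift num. Stack=[E + num] ptr=5 lookahead=/ remaining=[/ id $]
Step 11: reduce F->num. Stack=[E + F] ptr=5 lookahead=/ remaining=[/ id $]
Step 12: reduce T->F. Stack=[E + T] ptr=5 lookahead=/ remaining=[/ id $]
Step 13: shift /. Stack=[E + T /] ptr=6 lookahead=id remaining=[id $]
Step 14: shift id. Stack=[E + T / id] ptr=7 lookahead=$ remaining=[$]
Step 15: reduce F->id. Stack=[E + T / F] ptr=7 lookahead=$ remaining=[$]
Step 16: reduce T->T / F. Stack=[E + T] ptr=7 lookahead=$ remaining=[$]
Step 17: reduce E->E + T. Stack=[E] ptr=7 lookahead=$ remaining=[$]
Step 18: accept. Stack=[E] ptr=7 lookahead=$ remaining=[$]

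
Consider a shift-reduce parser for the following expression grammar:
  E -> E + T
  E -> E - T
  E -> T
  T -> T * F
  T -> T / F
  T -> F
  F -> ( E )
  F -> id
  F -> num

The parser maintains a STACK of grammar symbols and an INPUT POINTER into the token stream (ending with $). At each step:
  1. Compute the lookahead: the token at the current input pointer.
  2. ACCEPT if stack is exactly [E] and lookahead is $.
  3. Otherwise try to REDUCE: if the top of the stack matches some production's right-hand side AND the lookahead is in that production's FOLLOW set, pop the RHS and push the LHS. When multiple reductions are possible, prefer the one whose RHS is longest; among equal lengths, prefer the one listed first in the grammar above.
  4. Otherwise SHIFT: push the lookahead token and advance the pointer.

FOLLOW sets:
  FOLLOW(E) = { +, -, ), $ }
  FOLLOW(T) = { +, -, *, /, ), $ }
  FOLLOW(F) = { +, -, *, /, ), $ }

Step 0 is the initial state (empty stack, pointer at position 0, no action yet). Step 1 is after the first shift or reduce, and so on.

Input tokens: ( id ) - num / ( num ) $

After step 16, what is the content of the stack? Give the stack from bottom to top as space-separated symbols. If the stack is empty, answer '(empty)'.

Answer: E - T / ( num

Derivation:
Step 1: shift (. Stack=[(] ptr=1 lookahead=id remaining=[id ) - num / ( num ) $]
Step 2: shift id. Stack=[( id] ptr=2 lookahead=) remaining=[) - num / ( num ) $]
Step 3: reduce F->id. Stack=[( F] ptr=2 lookahead=) remaining=[) - num / ( num ) $]
Step 4: reduce T->F. Stack=[( T] ptr=2 lookahead=) remaining=[) - num / ( num ) $]
Step 5: reduce E->T. Stack=[( E] ptr=2 lookahead=) remaining=[) - num / ( num ) $]
Step 6: shift ). Stack=[( E )] ptr=3 lookahead=- remaining=[- num / ( num ) $]
Step 7: reduce F->( E ). Stack=[F] ptr=3 lookahead=- remaining=[- num / ( num ) $]
Step 8: reduce T->F. Stack=[T] ptr=3 lookahead=- remaining=[- num / ( num ) $]
Step 9: reduce E->T. Stack=[E] ptr=3 lookahead=- remaining=[- num / ( num ) $]
Step 10: shift -. Stack=[E -] ptr=4 lookahead=num remaining=[num / ( num ) $]
Step 11: shift num. Stack=[E - num] ptr=5 lookahead=/ remaining=[/ ( num ) $]
Step 12: reduce F->num. Stack=[E - F] ptr=5 lookahead=/ remaining=[/ ( num ) $]
Step 13: reduce T->F. Stack=[E - T] ptr=5 lookahead=/ remaining=[/ ( num ) $]
Step 14: shift /. Stack=[E - T /] ptr=6 lookahead=( remaining=[( num ) $]
Step 15: shift (. Stack=[E - T / (] ptr=7 lookahead=num remaining=[num ) $]
Step 16: shift num. Stack=[E - T / ( num] ptr=8 lookahead=) remaining=[) $]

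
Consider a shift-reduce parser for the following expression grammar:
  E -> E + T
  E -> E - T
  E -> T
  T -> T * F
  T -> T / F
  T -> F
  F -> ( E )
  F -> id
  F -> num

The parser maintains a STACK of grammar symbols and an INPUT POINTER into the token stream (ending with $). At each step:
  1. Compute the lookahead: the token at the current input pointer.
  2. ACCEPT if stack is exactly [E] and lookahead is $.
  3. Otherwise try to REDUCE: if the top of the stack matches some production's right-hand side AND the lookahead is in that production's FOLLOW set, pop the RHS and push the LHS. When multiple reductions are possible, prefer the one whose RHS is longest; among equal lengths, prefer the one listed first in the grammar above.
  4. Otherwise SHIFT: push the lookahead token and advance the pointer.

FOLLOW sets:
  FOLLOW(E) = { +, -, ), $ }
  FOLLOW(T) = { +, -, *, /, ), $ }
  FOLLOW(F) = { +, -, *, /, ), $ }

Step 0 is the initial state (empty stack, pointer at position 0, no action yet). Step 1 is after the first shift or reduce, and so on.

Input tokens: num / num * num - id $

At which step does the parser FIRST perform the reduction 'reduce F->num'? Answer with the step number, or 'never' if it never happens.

Step 1: shift num. Stack=[num] ptr=1 lookahead=/ remaining=[/ num * num - id $]
Step 2: reduce F->num. Stack=[F] ptr=1 lookahead=/ remaining=[/ num * num - id $]

Answer: 2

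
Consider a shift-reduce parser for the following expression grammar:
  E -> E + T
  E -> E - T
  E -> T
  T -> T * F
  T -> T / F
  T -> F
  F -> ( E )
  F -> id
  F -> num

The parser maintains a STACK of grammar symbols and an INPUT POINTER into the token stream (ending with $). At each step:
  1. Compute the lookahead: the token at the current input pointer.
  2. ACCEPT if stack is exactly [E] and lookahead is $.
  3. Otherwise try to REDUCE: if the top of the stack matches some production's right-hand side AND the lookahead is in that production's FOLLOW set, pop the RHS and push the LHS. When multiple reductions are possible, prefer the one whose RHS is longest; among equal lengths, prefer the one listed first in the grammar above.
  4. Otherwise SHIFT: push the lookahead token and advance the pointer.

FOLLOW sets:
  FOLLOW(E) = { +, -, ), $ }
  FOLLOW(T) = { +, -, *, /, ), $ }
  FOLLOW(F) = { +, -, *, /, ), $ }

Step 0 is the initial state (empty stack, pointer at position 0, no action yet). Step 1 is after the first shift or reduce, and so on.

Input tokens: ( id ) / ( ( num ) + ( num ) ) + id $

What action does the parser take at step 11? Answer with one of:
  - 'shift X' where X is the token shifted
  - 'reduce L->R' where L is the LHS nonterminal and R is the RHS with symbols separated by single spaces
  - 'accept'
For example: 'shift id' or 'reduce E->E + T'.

Step 1: shift (. Stack=[(] ptr=1 lookahead=id remaining=[id ) / ( ( num ) + ( num ) ) + id $]
Step 2: shift id. Stack=[( id] ptr=2 lookahead=) remaining=[) / ( ( num ) + ( num ) ) + id $]
Step 3: reduce F->id. Stack=[( F] ptr=2 lookahead=) remaining=[) / ( ( num ) + ( num ) ) + id $]
Step 4: reduce T->F. Stack=[( T] ptr=2 lookahead=) remaining=[) / ( ( num ) + ( num ) ) + id $]
Step 5: reduce E->T. Stack=[( E] ptr=2 lookahead=) remaining=[) / ( ( num ) + ( num ) ) + id $]
Step 6: shift ). Stack=[( E )] ptr=3 lookahead=/ remaining=[/ ( ( num ) + ( num ) ) + id $]
Step 7: reduce F->( E ). Stack=[F] ptr=3 lookahead=/ remaining=[/ ( ( num ) + ( num ) ) + id $]
Step 8: reduce T->F. Stack=[T] ptr=3 lookahead=/ remaining=[/ ( ( num ) + ( num ) ) + id $]
Step 9: shift /. Stack=[T /] ptr=4 lookahead=( remaining=[( ( num ) + ( num ) ) + id $]
Step 10: shift (. Stack=[T / (] ptr=5 lookahead=( remaining=[( num ) + ( num ) ) + id $]
Step 11: shift (. Stack=[T / ( (] ptr=6 lookahead=num remaining=[num ) + ( num ) ) + id $]

Answer: shift (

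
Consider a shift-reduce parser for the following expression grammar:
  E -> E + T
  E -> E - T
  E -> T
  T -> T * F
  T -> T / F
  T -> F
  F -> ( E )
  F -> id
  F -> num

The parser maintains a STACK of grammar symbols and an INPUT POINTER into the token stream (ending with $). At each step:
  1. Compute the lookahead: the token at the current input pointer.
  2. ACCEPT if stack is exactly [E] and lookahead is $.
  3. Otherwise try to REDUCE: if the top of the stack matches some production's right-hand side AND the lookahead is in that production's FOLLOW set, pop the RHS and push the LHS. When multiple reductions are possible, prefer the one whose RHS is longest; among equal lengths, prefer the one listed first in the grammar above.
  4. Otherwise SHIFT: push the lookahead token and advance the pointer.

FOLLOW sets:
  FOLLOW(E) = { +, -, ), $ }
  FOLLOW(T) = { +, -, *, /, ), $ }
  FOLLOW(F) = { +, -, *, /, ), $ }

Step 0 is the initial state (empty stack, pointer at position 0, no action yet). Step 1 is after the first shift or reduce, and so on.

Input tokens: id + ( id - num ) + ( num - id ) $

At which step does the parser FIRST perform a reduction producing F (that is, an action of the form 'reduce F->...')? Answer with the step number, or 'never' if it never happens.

Step 1: shift id. Stack=[id] ptr=1 lookahead=+ remaining=[+ ( id - num ) + ( num - id ) $]
Step 2: reduce F->id. Stack=[F] ptr=1 lookahead=+ remaining=[+ ( id - num ) + ( num - id ) $]

Answer: 2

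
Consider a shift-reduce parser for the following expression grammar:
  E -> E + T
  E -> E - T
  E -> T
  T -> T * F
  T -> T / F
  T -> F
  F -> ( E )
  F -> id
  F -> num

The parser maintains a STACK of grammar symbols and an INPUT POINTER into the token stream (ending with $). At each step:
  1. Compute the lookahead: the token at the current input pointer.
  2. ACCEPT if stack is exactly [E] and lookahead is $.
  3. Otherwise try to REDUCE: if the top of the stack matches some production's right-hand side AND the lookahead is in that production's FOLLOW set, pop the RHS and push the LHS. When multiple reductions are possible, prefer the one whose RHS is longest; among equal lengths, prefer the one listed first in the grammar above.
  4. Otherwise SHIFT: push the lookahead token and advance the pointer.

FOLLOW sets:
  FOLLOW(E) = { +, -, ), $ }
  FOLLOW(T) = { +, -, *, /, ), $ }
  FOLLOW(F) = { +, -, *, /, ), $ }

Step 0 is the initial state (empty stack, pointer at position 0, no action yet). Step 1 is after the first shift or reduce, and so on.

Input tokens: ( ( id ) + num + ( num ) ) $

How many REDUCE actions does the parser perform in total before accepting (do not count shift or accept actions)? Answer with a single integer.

Step 1: shift (. Stack=[(] ptr=1 lookahead=( remaining=[( id ) + num + ( num ) ) $]
Step 2: shift (. Stack=[( (] ptr=2 lookahead=id remaining=[id ) + num + ( num ) ) $]
Step 3: shift id. Stack=[( ( id] ptr=3 lookahead=) remaining=[) + num + ( num ) ) $]
Step 4: reduce F->id. Stack=[( ( F] ptr=3 lookahead=) remaining=[) + num + ( num ) ) $]
Step 5: reduce T->F. Stack=[( ( T] ptr=3 lookahead=) remaining=[) + num + ( num ) ) $]
Step 6: reduce E->T. Stack=[( ( E] ptr=3 lookahead=) remaining=[) + num + ( num ) ) $]
Step 7: shift ). Stack=[( ( E )] ptr=4 lookahead=+ remaining=[+ num + ( num ) ) $]
Step 8: reduce F->( E ). Stack=[( F] ptr=4 lookahead=+ remaining=[+ num + ( num ) ) $]
Step 9: reduce T->F. Stack=[( T] ptr=4 lookahead=+ remaining=[+ num + ( num ) ) $]
Step 10: reduce E->T. Stack=[( E] ptr=4 lookahead=+ remaining=[+ num + ( num ) ) $]
Step 11: shift +. Stack=[( E +] ptr=5 lookahead=num remaining=[num + ( num ) ) $]
Step 12: shift num. Stack=[( E + num] ptr=6 lookahead=+ remaining=[+ ( num ) ) $]
Step 13: reduce F->num. Stack=[( E + F] ptr=6 lookahead=+ remaining=[+ ( num ) ) $]
Step 14: reduce T->F. Stack=[( E + T] ptr=6 lookahead=+ remaining=[+ ( num ) ) $]
Step 15: reduce E->E + T. Stack=[( E] ptr=6 lookahead=+ remaining=[+ ( num ) ) $]
Step 16: shift +. Stack=[( E +] ptr=7 lookahead=( remaining=[( num ) ) $]
Step 17: shift (. Stack=[( E + (] ptr=8 lookahead=num remaining=[num ) ) $]
Step 18: shift num. Stack=[( E + ( num] ptr=9 lookahead=) remaining=[) ) $]
Step 19: reduce F->num. Stack=[( E + ( F] ptr=9 lookahead=) remaining=[) ) $]
Step 20: reduce T->F. Stack=[( E + ( T] ptr=9 lookahead=) remaining=[) ) $]
Step 21: reduce E->T. Stack=[( E + ( E] ptr=9 lookahead=) remaining=[) ) $]
Step 22: shift ). Stack=[( E + ( E )] ptr=10 lookahead=) remaining=[) $]
Step 23: reduce F->( E ). Stack=[( E + F] ptr=10 lookahead=) remaining=[) $]
Step 24: reduce T->F. Stack=[( E + T] ptr=10 lookahead=) remaining=[) $]
Step 25: reduce E->E + T. Stack=[( E] ptr=10 lookahead=) remaining=[) $]
Step 26: shift ). Stack=[( E )] ptr=11 lookahead=$ remaining=[$]
Step 27: reduce F->( E ). Stack=[F] ptr=11 lookahead=$ remaining=[$]
Step 28: reduce T->F. Stack=[T] ptr=11 lookahead=$ remaining=[$]
Step 29: reduce E->T. Stack=[E] ptr=11 lookahead=$ remaining=[$]
Step 30: accept. Stack=[E] ptr=11 lookahead=$ remaining=[$]

Answer: 18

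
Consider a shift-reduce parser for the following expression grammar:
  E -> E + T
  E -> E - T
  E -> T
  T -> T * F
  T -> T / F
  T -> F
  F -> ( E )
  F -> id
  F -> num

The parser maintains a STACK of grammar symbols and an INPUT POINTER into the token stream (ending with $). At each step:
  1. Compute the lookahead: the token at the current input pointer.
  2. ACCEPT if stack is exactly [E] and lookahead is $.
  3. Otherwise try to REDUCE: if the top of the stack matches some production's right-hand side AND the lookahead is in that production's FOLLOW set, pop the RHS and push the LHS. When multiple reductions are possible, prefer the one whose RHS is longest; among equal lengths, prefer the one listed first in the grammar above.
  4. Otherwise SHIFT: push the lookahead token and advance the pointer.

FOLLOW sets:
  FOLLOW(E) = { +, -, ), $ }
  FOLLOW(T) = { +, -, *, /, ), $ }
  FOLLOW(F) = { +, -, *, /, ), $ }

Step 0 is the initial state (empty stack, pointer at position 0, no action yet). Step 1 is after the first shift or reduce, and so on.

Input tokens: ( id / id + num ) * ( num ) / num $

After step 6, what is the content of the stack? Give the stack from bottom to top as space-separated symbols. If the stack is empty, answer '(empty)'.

Step 1: shift (. Stack=[(] ptr=1 lookahead=id remaining=[id / id + num ) * ( num ) / num $]
Step 2: shift id. Stack=[( id] ptr=2 lookahead=/ remaining=[/ id + num ) * ( num ) / num $]
Step 3: reduce F->id. Stack=[( F] ptr=2 lookahead=/ remaining=[/ id + num ) * ( num ) / num $]
Step 4: reduce T->F. Stack=[( T] ptr=2 lookahead=/ remaining=[/ id + num ) * ( num ) / num $]
Step 5: shift /. Stack=[( T /] ptr=3 lookahead=id remaining=[id + num ) * ( num ) / num $]
Step 6: shift id. Stack=[( T / id] ptr=4 lookahead=+ remaining=[+ num ) * ( num ) / num $]

Answer: ( T / id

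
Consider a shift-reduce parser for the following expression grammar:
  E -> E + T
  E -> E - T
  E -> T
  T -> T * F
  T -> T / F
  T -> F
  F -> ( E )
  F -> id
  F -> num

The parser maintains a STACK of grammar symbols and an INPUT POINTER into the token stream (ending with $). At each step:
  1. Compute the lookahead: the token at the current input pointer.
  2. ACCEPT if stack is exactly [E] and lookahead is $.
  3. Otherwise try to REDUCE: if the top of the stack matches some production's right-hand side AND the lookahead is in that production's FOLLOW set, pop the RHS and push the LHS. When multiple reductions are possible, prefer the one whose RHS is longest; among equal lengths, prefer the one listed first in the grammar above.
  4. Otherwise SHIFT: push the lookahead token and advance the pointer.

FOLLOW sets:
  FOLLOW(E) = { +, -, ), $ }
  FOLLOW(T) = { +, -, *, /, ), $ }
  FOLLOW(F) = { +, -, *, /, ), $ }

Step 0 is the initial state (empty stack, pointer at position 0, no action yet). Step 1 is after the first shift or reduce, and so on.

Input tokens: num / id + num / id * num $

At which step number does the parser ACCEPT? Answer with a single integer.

Step 1: shift num. Stack=[num] ptr=1 lookahead=/ remaining=[/ id + num / id * num $]
Step 2: reduce F->num. Stack=[F] ptr=1 lookahead=/ remaining=[/ id + num / id * num $]
Step 3: reduce T->F. Stack=[T] ptr=1 lookahead=/ remaining=[/ id + num / id * num $]
Step 4: shift /. Stack=[T /] ptr=2 lookahead=id remaining=[id + num / id * num $]
Step 5: shift id. Stack=[T / id] ptr=3 lookahead=+ remaining=[+ num / id * num $]
Step 6: reduce F->id. Stack=[T / F] ptr=3 lookahead=+ remaining=[+ num / id * num $]
Step 7: reduce T->T / F. Stack=[T] ptr=3 lookahead=+ remaining=[+ num / id * num $]
Step 8: reduce E->T. Stack=[E] ptr=3 lookahead=+ remaining=[+ num / id * num $]
Step 9: shift +. Stack=[E +] ptr=4 lookahead=num remaining=[num / id * num $]
Step 10: shift num. Stack=[E + num] ptr=5 lookahead=/ remaining=[/ id * num $]
Step 11: reduce F->num. Stack=[E + F] ptr=5 lookahead=/ remaining=[/ id * num $]
Step 12: reduce T->F. Stack=[E + T] ptr=5 lookahead=/ remaining=[/ id * num $]
Step 13: shift /. Stack=[E + T /] ptr=6 lookahead=id remaining=[id * num $]
Step 14: shift id. Stack=[E + T / id] ptr=7 lookahead=* remaining=[* num $]
Step 15: reduce F->id. Stack=[E + T / F] ptr=7 lookahead=* remaining=[* num $]
Step 16: reduce T->T / F. Stack=[E + T] ptr=7 lookahead=* remaining=[* num $]
Step 17: shift *. Stack=[E + T *] ptr=8 lookahead=num remaining=[num $]
Step 18: shift num. Stack=[E + T * num] ptr=9 lookahead=$ remaining=[$]
Step 19: reduce F->num. Stack=[E + T * F] ptr=9 lookahead=$ remaining=[$]
Step 20: reduce T->T * F. Stack=[E + T] ptr=9 lookahead=$ remaining=[$]
Step 21: reduce E->E + T. Stack=[E] ptr=9 lookahead=$ remaining=[$]
Step 22: accept. Stack=[E] ptr=9 lookahead=$ remaining=[$]

Answer: 22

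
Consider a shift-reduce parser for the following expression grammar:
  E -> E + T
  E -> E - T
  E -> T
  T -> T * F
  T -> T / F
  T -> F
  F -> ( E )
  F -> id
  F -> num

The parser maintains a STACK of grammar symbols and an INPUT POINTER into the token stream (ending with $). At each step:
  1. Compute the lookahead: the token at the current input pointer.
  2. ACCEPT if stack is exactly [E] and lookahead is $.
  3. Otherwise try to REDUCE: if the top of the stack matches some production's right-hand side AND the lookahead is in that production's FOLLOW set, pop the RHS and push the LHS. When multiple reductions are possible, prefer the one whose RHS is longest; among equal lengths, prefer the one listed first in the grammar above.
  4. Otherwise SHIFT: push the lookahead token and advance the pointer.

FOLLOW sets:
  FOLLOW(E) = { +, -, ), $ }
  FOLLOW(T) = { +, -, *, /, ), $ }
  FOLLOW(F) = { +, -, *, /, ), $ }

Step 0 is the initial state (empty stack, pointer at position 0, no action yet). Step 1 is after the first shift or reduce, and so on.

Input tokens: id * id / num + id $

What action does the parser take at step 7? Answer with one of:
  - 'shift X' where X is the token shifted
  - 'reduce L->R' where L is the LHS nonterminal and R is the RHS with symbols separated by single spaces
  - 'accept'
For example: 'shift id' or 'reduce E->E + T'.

Answer: reduce T->T * F

Derivation:
Step 1: shift id. Stack=[id] ptr=1 lookahead=* remaining=[* id / num + id $]
Step 2: reduce F->id. Stack=[F] ptr=1 lookahead=* remaining=[* id / num + id $]
Step 3: reduce T->F. Stack=[T] ptr=1 lookahead=* remaining=[* id / num + id $]
Step 4: shift *. Stack=[T *] ptr=2 lookahead=id remaining=[id / num + id $]
Step 5: shift id. Stack=[T * id] ptr=3 lookahead=/ remaining=[/ num + id $]
Step 6: reduce F->id. Stack=[T * F] ptr=3 lookahead=/ remaining=[/ num + id $]
Step 7: reduce T->T * F. Stack=[T] ptr=3 lookahead=/ remaining=[/ num + id $]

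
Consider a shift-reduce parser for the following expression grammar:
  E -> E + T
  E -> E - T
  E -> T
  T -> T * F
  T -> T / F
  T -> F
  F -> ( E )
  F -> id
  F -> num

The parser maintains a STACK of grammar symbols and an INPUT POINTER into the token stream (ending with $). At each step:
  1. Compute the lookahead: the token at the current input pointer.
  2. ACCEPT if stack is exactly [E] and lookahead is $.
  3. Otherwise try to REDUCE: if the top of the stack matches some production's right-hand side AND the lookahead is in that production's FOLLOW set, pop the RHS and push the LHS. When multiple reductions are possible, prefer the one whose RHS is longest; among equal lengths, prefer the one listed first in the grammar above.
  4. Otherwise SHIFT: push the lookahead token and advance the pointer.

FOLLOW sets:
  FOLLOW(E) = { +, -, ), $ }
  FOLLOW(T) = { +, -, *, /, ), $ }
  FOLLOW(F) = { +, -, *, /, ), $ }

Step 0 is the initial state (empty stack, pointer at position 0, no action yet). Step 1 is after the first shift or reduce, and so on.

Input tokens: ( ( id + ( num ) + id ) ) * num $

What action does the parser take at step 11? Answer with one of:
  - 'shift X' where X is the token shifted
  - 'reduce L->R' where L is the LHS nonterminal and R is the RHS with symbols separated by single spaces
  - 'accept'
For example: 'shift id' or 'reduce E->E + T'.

Answer: reduce T->F

Derivation:
Step 1: shift (. Stack=[(] ptr=1 lookahead=( remaining=[( id + ( num ) + id ) ) * num $]
Step 2: shift (. Stack=[( (] ptr=2 lookahead=id remaining=[id + ( num ) + id ) ) * num $]
Step 3: shift id. Stack=[( ( id] ptr=3 lookahead=+ remaining=[+ ( num ) + id ) ) * num $]
Step 4: reduce F->id. Stack=[( ( F] ptr=3 lookahead=+ remaining=[+ ( num ) + id ) ) * num $]
Step 5: reduce T->F. Stack=[( ( T] ptr=3 lookahead=+ remaining=[+ ( num ) + id ) ) * num $]
Step 6: reduce E->T. Stack=[( ( E] ptr=3 lookahead=+ remaining=[+ ( num ) + id ) ) * num $]
Step 7: shift +. Stack=[( ( E +] ptr=4 lookahead=( remaining=[( num ) + id ) ) * num $]
Step 8: shift (. Stack=[( ( E + (] ptr=5 lookahead=num remaining=[num ) + id ) ) * num $]
Step 9: shift num. Stack=[( ( E + ( num] ptr=6 lookahead=) remaining=[) + id ) ) * num $]
Step 10: reduce F->num. Stack=[( ( E + ( F] ptr=6 lookahead=) remaining=[) + id ) ) * num $]
Step 11: reduce T->F. Stack=[( ( E + ( T] ptr=6 lookahead=) remaining=[) + id ) ) * num $]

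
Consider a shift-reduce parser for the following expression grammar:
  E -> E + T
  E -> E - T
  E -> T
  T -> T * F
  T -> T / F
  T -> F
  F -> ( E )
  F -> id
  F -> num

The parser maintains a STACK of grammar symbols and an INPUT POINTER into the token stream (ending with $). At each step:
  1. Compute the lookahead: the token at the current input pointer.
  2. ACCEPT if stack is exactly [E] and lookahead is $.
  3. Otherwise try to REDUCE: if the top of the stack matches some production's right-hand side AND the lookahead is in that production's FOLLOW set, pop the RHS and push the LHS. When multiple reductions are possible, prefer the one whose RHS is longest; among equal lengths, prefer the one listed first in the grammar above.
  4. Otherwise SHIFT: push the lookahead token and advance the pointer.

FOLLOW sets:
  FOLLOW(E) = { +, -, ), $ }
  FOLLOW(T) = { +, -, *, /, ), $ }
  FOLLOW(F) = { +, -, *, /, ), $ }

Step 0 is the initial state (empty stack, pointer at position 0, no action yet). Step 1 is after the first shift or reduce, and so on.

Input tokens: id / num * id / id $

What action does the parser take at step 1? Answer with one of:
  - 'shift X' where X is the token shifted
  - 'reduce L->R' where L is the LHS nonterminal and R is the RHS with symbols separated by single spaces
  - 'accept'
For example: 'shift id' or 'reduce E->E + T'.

Step 1: shift id. Stack=[id] ptr=1 lookahead=/ remaining=[/ num * id / id $]

Answer: shift id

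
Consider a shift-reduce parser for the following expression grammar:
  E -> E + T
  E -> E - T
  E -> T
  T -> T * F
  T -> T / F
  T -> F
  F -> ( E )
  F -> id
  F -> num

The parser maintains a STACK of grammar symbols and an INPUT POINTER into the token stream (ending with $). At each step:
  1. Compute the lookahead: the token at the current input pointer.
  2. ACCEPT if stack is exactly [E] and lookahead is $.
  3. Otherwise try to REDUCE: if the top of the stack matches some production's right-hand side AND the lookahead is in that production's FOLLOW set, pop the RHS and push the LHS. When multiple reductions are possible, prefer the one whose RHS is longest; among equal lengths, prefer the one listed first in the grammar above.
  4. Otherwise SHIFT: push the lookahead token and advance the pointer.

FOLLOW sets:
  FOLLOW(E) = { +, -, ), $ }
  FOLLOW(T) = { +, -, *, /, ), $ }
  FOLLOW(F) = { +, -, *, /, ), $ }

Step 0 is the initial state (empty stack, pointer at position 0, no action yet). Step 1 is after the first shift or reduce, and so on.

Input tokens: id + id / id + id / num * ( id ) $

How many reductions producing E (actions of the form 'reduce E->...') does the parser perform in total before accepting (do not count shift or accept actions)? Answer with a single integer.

Answer: 4

Derivation:
Step 1: shift id. Stack=[id] ptr=1 lookahead=+ remaining=[+ id / id + id / num * ( id ) $]
Step 2: reduce F->id. Stack=[F] ptr=1 lookahead=+ remaining=[+ id / id + id / num * ( id ) $]
Step 3: reduce T->F. Stack=[T] ptr=1 lookahead=+ remaining=[+ id / id + id / num * ( id ) $]
Step 4: reduce E->T. Stack=[E] ptr=1 lookahead=+ remaining=[+ id / id + id / num * ( id ) $]
Step 5: shift +. Stack=[E +] ptr=2 lookahead=id remaining=[id / id + id / num * ( id ) $]
Step 6: shift id. Stack=[E + id] ptr=3 lookahead=/ remaining=[/ id + id / num * ( id ) $]
Step 7: reduce F->id. Stack=[E + F] ptr=3 lookahead=/ remaining=[/ id + id / num * ( id ) $]
Step 8: reduce T->F. Stack=[E + T] ptr=3 lookahead=/ remaining=[/ id + id / num * ( id ) $]
Step 9: shift /. Stack=[E + T /] ptr=4 lookahead=id remaining=[id + id / num * ( id ) $]
Step 10: shift id. Stack=[E + T / id] ptr=5 lookahead=+ remaining=[+ id / num * ( id ) $]
Step 11: reduce F->id. Stack=[E + T / F] ptr=5 lookahead=+ remaining=[+ id / num * ( id ) $]
Step 12: reduce T->T / F. Stack=[E + T] ptr=5 lookahead=+ remaining=[+ id / num * ( id ) $]
Step 13: reduce E->E + T. Stack=[E] ptr=5 lookahead=+ remaining=[+ id / num * ( id ) $]
Step 14: shift +. Stack=[E +] ptr=6 lookahead=id remaining=[id / num * ( id ) $]
Step 15: shift id. Stack=[E + id] ptr=7 lookahead=/ remaining=[/ num * ( id ) $]
Step 16: reduce F->id. Stack=[E + F] ptr=7 lookahead=/ remaining=[/ num * ( id ) $]
Step 17: reduce T->F. Stack=[E + T] ptr=7 lookahead=/ remaining=[/ num * ( id ) $]
Step 18: shift /. Stack=[E + T /] ptr=8 lookahead=num remaining=[num * ( id ) $]
Step 19: shift num. Stack=[E + T / num] ptr=9 lookahead=* remaining=[* ( id ) $]
Step 20: reduce F->num. Stack=[E + T / F] ptr=9 lookahead=* remaining=[* ( id ) $]
Step 21: reduce T->T / F. Stack=[E + T] ptr=9 lookahead=* remaining=[* ( id ) $]
Step 22: shift *. Stack=[E + T *] ptr=10 lookahead=( remaining=[( id ) $]
Step 23: shift (. Stack=[E + T * (] ptr=11 lookahead=id remaining=[id ) $]
Step 24: shift id. Stack=[E + T * ( id] ptr=12 lookahead=) remaining=[) $]
Step 25: reduce F->id. Stack=[E + T * ( F] ptr=12 lookahead=) remaining=[) $]
Step 26: reduce T->F. Stack=[E + T * ( T] ptr=12 lookahead=) remaining=[) $]
Step 27: reduce E->T. Stack=[E + T * ( E] ptr=12 lookahead=) remaining=[) $]
Step 28: shift ). Stack=[E + T * ( E )] ptr=13 lookahead=$ remaining=[$]
Step 29: reduce F->( E ). Stack=[E + T * F] ptr=13 lookahead=$ remaining=[$]
Step 30: reduce T->T * F. Stack=[E + T] ptr=13 lookahead=$ remaining=[$]
Step 31: reduce E->E + T. Stack=[E] ptr=13 lookahead=$ remaining=[$]
Step 32: accept. Stack=[E] ptr=13 lookahead=$ remaining=[$]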